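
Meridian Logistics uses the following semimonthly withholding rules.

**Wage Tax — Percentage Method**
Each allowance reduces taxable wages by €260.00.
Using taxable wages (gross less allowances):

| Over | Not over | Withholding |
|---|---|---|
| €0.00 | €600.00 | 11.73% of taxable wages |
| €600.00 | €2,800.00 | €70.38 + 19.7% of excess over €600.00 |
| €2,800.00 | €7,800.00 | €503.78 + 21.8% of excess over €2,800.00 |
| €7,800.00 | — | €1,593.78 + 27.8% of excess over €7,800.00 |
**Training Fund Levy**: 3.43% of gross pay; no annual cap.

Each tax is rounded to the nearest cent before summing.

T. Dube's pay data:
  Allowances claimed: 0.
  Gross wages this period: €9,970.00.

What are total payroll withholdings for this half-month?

€2,539.01

Wage Tax: taxable = €9,970.00
  €1,593.78 + 27.8% × (€9,970.00 − €7,800.00) = €1,593.78 + 27.8% × €2,170.00 = €2,197.04
Training Fund Levy: 3.43% × €9,970.00 = €341.97
Total: €2,197.04 + €341.97 = €2,539.01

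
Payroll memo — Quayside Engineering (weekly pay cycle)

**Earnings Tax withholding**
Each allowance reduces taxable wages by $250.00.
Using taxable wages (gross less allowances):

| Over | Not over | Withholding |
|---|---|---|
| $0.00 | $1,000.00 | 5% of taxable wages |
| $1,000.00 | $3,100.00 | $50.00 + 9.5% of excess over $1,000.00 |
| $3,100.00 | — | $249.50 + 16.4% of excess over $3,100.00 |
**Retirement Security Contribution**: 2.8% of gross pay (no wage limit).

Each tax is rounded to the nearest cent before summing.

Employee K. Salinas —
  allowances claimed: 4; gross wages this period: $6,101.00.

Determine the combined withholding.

$748.49

Earnings Tax: taxable = $6,101.00 − 4×$250.00 = $5,101.00
  $249.50 + 16.4% × ($5,101.00 − $3,100.00) = $249.50 + 16.4% × $2,001.00 = $577.66
Retirement Security Contribution: 2.8% × $6,101.00 = $170.83
Total: $577.66 + $170.83 = $748.49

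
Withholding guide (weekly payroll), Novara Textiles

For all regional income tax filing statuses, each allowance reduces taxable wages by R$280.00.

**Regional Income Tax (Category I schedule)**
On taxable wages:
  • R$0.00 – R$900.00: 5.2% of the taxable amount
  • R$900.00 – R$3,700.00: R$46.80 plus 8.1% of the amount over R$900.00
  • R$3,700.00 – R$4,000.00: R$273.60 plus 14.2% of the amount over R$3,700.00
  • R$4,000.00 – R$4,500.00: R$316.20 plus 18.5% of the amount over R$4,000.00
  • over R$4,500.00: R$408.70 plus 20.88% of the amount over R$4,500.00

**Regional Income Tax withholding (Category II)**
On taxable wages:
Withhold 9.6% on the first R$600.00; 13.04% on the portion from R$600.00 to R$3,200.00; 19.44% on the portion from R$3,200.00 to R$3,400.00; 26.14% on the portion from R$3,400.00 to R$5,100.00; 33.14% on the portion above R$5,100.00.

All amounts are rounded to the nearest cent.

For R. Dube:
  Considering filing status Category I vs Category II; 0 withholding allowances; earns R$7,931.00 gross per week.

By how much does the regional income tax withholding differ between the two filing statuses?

R$693.00

Regional Income Tax (Category I): taxable = R$7,931.00
  R$408.70 + 20.88% × (R$7,931.00 − R$4,500.00) = R$408.70 + 20.88% × R$3,431.00 = R$1,125.09
Regional Income Tax (Category II): taxable = R$7,931.00
  R$879.90 + 33.14% × (R$7,931.00 − R$5,100.00) = R$879.90 + 33.14% × R$2,831.00 = R$1,818.09
Difference: |R$1,125.09 − R$1,818.09| = R$693.00 (higher under Category II)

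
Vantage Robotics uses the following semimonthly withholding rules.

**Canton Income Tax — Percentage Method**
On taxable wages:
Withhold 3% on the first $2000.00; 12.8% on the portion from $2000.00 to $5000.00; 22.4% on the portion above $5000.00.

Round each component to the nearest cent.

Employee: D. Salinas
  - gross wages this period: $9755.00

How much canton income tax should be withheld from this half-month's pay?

$1509.12

Canton Income Tax: taxable = $9755.00
  $444.00 + 22.4% × ($9755.00 − $5000.00) = $444.00 + 22.4% × $4755.00 = $1509.12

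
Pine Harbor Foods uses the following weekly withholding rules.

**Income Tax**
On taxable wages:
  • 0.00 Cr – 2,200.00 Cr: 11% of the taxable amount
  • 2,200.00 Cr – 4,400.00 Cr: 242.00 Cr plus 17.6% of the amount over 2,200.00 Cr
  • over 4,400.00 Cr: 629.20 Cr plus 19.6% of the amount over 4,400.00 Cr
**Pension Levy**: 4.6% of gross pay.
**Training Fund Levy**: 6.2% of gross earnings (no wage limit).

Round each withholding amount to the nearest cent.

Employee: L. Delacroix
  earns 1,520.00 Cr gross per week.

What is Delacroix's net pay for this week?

1,188.64 Cr

Income Tax: taxable = 1,520.00 Cr
  11% × 1,520.00 Cr = 167.20 Cr
Pension Levy: 4.6% × 1,520.00 Cr = 69.92 Cr
Training Fund Levy: 6.2% × 1,520.00 Cr = 94.24 Cr
Total withheld: 167.20 Cr + 69.92 Cr + 94.24 Cr = 331.36 Cr
Net pay: 1,520.00 Cr − 331.36 Cr = 1,188.64 Cr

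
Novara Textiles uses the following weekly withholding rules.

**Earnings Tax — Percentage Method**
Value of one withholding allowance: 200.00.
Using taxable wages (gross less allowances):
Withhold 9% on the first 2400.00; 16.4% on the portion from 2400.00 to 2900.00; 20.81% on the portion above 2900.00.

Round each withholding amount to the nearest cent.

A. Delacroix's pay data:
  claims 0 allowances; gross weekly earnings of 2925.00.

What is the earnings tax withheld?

303.20

Earnings Tax: taxable = 2925.00
  298.00 + 20.81% × (2925.00 − 2900.00) = 298.00 + 20.81% × 25.00 = 303.20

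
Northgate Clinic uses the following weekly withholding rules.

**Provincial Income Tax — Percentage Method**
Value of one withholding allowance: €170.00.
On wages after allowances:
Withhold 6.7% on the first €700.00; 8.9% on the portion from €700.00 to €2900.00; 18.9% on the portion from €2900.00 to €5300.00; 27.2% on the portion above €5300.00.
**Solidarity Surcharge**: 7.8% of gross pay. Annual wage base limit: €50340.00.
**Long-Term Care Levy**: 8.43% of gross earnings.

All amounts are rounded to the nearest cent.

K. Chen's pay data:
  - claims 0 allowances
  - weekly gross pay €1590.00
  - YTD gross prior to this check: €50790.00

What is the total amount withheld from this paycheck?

Provincial Income Tax: taxable = €1590.00
  €46.90 + 8.9% × (€1590.00 − €700.00) = €46.90 + 8.9% × €890.00 = €126.11
Solidarity Surcharge: YTD €50790.00 ≥ cap €50340.00 → €0.00
Long-Term Care Levy: 8.43% × €1590.00 = €134.04
Total: €126.11 + €0.00 + €134.04 = €260.15

€260.15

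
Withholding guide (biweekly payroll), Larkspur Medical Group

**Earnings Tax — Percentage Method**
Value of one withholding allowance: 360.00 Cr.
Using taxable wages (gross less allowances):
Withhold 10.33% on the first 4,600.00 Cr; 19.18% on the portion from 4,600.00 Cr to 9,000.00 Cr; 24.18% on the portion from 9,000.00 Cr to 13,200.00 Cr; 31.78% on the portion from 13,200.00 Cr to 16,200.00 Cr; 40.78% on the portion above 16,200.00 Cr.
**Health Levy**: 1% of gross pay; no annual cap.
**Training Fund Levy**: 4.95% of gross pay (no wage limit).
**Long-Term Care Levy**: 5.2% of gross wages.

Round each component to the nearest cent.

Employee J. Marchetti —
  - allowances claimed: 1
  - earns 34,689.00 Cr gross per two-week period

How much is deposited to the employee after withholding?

20,140.10 Cr

Earnings Tax: taxable = 34,689.00 Cr − 1×360.00 Cr = 34,329.00 Cr
  3,288.06 Cr + 40.78% × (34,329.00 Cr − 16,200.00 Cr) = 3,288.06 Cr + 40.78% × 18,129.00 Cr = 10,681.07 Cr
Health Levy: 1% × 34,689.00 Cr = 346.89 Cr
Training Fund Levy: 4.95% × 34,689.00 Cr = 1,717.11 Cr
Long-Term Care Levy: 5.2% × 34,689.00 Cr = 1,803.83 Cr
Total withheld: 10,681.07 Cr + 346.89 Cr + 1,717.11 Cr + 1,803.83 Cr = 14,548.90 Cr
Net pay: 34,689.00 Cr − 14,548.90 Cr = 20,140.10 Cr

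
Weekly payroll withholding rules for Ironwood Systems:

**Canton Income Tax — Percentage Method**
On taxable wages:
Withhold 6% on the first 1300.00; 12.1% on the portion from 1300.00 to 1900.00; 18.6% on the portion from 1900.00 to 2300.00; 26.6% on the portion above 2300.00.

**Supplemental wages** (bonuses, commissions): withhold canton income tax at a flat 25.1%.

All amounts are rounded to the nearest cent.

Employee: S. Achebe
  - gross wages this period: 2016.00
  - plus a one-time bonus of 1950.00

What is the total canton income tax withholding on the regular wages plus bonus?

661.63

Canton Income Tax: taxable = 2016.00
  150.60 + 18.6% × (2016.00 − 1900.00) = 150.60 + 18.6% × 116.00 = 172.18
Supplemental (25.1% flat on bonus): 25.1% × 1950.00 = 489.45
Total canton income tax: 172.18 + 489.45 = 661.63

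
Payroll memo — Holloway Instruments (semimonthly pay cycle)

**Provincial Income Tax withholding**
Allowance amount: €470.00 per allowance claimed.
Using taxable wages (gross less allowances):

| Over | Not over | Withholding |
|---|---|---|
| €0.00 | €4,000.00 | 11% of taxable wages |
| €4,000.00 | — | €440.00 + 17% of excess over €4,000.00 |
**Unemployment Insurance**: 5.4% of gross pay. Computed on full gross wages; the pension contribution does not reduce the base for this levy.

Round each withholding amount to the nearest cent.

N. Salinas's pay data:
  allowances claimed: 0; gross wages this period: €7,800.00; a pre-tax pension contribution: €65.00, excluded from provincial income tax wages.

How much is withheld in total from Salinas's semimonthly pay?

Provincial Income Tax: taxable = €7,800.00 − €65.00 = €7,735.00
  €440.00 + 17% × (€7,735.00 − €4,000.00) = €440.00 + 17% × €3,735.00 = €1,074.95
Unemployment Insurance: 5.4% × €7,800.00 = €421.20
Total: €1,074.95 + €421.20 = €1,496.15

€1,496.15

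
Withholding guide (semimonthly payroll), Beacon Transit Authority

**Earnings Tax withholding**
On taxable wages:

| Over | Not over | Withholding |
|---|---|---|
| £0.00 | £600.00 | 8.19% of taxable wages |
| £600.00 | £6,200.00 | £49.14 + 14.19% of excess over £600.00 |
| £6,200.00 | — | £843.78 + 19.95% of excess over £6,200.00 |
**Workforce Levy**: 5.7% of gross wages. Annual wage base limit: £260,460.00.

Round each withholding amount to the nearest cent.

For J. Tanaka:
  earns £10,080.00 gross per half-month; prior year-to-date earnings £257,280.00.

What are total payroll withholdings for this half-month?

£1,799.10

Earnings Tax: taxable = £10,080.00
  £843.78 + 19.95% × (£10,080.00 − £6,200.00) = £843.78 + 19.95% × £3,880.00 = £1,617.84
Workforce Levy: cap £260,460.00 − YTD £257,280.00 = £3,180.00 subject; 5.7% × £3,180.00 = £181.26
Total: £1,617.84 + £181.26 = £1,799.10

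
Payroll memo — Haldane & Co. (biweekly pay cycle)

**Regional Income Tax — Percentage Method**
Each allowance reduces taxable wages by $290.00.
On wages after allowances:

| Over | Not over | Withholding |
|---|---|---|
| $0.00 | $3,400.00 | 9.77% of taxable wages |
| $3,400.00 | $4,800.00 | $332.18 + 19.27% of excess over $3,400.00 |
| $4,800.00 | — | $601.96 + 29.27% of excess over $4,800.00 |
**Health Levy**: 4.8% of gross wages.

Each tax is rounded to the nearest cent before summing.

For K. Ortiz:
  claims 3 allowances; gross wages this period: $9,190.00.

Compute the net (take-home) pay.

$7,116.62

Regional Income Tax: taxable = $9,190.00 − 3×$290.00 = $8,320.00
  $601.96 + 29.27% × ($8,320.00 − $4,800.00) = $601.96 + 29.27% × $3,520.00 = $1,632.26
Health Levy: 4.8% × $9,190.00 = $441.12
Total withheld: $1,632.26 + $441.12 = $2,073.38
Net pay: $9,190.00 − $2,073.38 = $7,116.62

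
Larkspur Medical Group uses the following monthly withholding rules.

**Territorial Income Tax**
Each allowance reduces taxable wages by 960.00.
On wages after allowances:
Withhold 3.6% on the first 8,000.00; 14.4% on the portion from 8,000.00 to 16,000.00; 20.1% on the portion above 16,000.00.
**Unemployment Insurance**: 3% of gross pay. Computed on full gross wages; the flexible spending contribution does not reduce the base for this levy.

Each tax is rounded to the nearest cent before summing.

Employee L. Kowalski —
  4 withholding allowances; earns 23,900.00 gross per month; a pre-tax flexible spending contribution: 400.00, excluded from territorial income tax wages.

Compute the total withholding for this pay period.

Territorial Income Tax: taxable = 23,900.00 − 400.00 − 4×960.00 = 19,660.00
  1,440.00 + 20.1% × (19,660.00 − 16,000.00) = 1,440.00 + 20.1% × 3,660.00 = 2,175.66
Unemployment Insurance: 3% × 23,900.00 = 717.00
Total: 2,175.66 + 717.00 = 2,892.66

2,892.66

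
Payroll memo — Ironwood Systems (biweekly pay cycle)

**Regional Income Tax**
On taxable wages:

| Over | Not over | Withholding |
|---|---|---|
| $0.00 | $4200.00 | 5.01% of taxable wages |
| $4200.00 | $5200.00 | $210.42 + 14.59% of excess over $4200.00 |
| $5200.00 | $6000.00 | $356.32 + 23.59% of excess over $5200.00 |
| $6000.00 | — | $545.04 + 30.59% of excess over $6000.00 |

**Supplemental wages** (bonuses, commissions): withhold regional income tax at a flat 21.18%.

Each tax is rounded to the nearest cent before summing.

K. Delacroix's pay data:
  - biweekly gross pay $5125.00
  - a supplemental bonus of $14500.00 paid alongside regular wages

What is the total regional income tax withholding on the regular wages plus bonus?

$3416.48

Regional Income Tax: taxable = $5125.00
  $210.42 + 14.59% × ($5125.00 − $4200.00) = $210.42 + 14.59% × $925.00 = $345.38
Supplemental (21.18% flat on bonus): 21.18% × $14500.00 = $3071.10
Total regional income tax: $345.38 + $3071.10 = $3416.48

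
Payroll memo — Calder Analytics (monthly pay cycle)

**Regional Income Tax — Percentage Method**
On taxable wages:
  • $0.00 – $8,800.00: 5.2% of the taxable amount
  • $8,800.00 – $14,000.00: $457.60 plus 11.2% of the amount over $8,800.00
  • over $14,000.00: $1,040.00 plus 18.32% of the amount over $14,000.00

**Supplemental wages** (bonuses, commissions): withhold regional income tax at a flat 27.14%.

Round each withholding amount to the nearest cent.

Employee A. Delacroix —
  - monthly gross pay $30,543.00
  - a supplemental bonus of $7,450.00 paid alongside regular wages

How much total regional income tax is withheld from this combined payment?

$6,092.61

Regional Income Tax: taxable = $30,543.00
  $1,040.00 + 18.32% × ($30,543.00 − $14,000.00) = $1,040.00 + 18.32% × $16,543.00 = $4,070.68
Supplemental (27.14% flat on bonus): 27.14% × $7,450.00 = $2,021.93
Total regional income tax: $4,070.68 + $2,021.93 = $6,092.61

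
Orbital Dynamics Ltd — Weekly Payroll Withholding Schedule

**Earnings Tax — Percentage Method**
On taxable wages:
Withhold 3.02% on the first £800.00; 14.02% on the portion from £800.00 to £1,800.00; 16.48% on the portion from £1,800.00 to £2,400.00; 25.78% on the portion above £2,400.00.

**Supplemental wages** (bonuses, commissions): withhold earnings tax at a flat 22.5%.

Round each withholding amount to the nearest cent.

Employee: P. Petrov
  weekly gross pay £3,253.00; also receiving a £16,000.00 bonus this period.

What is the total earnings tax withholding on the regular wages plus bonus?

£4,083.14

Earnings Tax: taxable = £3,253.00
  £263.24 + 25.78% × (£3,253.00 − £2,400.00) = £263.24 + 25.78% × £853.00 = £483.14
Supplemental (22.5% flat on bonus): 22.5% × £16,000.00 = £3,600.00
Total earnings tax: £483.14 + £3,600.00 = £4,083.14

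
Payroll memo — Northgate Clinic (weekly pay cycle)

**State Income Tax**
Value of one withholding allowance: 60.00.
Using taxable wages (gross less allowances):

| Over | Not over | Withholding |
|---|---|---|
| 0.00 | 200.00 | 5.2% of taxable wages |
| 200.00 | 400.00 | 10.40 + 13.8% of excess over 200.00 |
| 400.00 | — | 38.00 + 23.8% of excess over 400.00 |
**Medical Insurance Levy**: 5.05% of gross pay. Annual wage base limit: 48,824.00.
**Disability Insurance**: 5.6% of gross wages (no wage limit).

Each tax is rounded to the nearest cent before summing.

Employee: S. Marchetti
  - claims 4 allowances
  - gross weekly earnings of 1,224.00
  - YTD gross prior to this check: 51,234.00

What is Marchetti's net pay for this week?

State Income Tax: taxable = 1,224.00 − 4×60.00 = 984.00
  38.00 + 23.8% × (984.00 − 400.00) = 38.00 + 23.8% × 584.00 = 176.99
Medical Insurance Levy: YTD 51,234.00 ≥ cap 48,824.00 → 0.00
Disability Insurance: 5.6% × 1,224.00 = 68.54
Total withheld: 176.99 + 0.00 + 68.54 = 245.53
Net pay: 1,224.00 − 245.53 = 978.47

978.47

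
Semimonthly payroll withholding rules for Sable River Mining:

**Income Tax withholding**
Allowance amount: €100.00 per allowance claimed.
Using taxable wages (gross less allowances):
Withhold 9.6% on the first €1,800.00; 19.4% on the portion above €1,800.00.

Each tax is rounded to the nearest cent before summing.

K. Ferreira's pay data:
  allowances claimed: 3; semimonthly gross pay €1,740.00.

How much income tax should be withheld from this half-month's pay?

€138.24

Income Tax: taxable = €1,740.00 − 3×€100.00 = €1,440.00
  9.6% × €1,440.00 = €138.24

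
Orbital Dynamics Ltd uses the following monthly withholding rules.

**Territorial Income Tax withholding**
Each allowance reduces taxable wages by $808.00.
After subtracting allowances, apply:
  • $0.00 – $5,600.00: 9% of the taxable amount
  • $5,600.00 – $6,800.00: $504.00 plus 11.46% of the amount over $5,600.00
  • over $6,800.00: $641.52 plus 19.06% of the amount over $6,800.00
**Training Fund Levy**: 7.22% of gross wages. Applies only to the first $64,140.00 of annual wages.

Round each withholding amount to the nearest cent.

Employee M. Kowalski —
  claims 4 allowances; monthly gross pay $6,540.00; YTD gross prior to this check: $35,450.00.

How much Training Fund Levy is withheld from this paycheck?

Training Fund Levy: 7.22% × $6,540.00 = $472.19

$472.19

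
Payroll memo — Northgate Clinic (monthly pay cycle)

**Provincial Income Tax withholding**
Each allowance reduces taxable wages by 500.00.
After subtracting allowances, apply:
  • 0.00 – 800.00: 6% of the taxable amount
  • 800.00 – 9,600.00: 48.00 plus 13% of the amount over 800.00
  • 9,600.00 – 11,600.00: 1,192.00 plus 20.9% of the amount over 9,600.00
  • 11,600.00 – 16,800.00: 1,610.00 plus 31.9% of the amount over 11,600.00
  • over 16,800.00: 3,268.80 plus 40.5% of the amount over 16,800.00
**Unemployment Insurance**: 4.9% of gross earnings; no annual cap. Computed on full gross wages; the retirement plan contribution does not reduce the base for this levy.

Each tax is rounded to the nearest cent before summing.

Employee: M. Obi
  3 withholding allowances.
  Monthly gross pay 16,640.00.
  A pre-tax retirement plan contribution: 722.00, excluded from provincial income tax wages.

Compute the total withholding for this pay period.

3,324.30

Provincial Income Tax: taxable = 16,640.00 − 722.00 − 3×500.00 = 14,418.00
  1,610.00 + 31.9% × (14,418.00 − 11,600.00) = 1,610.00 + 31.9% × 2,818.00 = 2,508.94
Unemployment Insurance: 4.9% × 16,640.00 = 815.36
Total: 2,508.94 + 815.36 = 3,324.30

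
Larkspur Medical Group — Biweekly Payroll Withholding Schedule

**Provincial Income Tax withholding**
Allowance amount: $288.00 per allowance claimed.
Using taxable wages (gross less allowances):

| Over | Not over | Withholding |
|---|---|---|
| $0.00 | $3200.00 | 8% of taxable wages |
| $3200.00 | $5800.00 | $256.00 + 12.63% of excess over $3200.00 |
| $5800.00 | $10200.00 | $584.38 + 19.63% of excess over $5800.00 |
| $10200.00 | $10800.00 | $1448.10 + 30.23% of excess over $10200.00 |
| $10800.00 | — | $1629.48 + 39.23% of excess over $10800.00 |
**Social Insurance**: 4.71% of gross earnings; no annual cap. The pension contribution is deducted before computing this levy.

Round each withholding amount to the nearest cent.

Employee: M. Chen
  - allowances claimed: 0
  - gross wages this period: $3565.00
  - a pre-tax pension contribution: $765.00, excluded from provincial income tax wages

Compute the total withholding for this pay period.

$355.88

Provincial Income Tax: taxable = $3565.00 − $765.00 = $2800.00
  8% × $2800.00 = $224.00
Social Insurance: 4.71% × $2800.00 = $131.88
Total: $224.00 + $131.88 = $355.88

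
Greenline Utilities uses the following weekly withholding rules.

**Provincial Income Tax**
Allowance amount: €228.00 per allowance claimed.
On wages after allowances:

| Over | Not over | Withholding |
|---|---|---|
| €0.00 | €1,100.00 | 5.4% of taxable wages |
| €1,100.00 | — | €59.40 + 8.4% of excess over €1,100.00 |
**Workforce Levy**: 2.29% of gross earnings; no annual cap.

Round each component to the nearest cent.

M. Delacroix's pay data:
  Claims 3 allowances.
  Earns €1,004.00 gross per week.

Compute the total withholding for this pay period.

Provincial Income Tax: taxable = €1,004.00 − 3×€228.00 = €320.00
  5.4% × €320.00 = €17.28
Workforce Levy: 2.29% × €1,004.00 = €22.99
Total: €17.28 + €22.99 = €40.27

€40.27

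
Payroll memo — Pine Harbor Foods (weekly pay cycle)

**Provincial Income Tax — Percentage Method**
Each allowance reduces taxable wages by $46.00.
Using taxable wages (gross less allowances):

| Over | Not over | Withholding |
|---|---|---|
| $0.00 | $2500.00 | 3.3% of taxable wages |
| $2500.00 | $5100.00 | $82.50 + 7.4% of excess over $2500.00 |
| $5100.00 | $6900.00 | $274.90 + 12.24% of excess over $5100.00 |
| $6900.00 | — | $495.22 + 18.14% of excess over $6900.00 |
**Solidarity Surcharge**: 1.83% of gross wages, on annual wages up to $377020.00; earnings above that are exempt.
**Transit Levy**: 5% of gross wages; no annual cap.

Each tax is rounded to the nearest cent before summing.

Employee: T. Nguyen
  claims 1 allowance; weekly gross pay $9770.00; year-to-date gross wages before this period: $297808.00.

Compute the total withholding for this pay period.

$1674.78

Provincial Income Tax: taxable = $9770.00 − 1×$46.00 = $9724.00
  $495.22 + 18.14% × ($9724.00 − $6900.00) = $495.22 + 18.14% × $2824.00 = $1007.49
Solidarity Surcharge: 1.83% × $9770.00 = $178.79
Transit Levy: 5% × $9770.00 = $488.50
Total: $1007.49 + $178.79 + $488.50 = $1674.78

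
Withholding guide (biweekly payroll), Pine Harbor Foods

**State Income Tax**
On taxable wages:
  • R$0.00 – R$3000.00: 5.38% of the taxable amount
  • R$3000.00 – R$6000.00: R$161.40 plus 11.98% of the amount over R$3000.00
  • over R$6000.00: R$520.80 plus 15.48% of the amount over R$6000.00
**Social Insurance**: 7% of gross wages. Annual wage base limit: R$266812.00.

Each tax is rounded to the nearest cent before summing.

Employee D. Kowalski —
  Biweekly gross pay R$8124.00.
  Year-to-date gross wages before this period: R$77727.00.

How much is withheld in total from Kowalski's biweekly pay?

State Income Tax: taxable = R$8124.00
  R$520.80 + 15.48% × (R$8124.00 − R$6000.00) = R$520.80 + 15.48% × R$2124.00 = R$849.60
Social Insurance: 7% × R$8124.00 = R$568.68
Total: R$849.60 + R$568.68 = R$1418.28

R$1418.28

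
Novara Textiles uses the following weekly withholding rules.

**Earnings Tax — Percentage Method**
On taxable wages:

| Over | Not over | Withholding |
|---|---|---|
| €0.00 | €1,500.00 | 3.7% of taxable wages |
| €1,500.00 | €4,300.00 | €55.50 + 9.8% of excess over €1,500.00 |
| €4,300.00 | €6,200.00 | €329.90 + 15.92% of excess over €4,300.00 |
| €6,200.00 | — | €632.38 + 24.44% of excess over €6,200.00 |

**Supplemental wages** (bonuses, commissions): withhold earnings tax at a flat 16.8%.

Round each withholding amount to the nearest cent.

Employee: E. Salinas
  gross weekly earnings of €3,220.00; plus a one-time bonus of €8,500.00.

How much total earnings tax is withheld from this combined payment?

€1,652.06

Earnings Tax: taxable = €3,220.00
  €55.50 + 9.8% × (€3,220.00 − €1,500.00) = €55.50 + 9.8% × €1,720.00 = €224.06
Supplemental (16.8% flat on bonus): 16.8% × €8,500.00 = €1,428.00
Total earnings tax: €224.06 + €1,428.00 = €1,652.06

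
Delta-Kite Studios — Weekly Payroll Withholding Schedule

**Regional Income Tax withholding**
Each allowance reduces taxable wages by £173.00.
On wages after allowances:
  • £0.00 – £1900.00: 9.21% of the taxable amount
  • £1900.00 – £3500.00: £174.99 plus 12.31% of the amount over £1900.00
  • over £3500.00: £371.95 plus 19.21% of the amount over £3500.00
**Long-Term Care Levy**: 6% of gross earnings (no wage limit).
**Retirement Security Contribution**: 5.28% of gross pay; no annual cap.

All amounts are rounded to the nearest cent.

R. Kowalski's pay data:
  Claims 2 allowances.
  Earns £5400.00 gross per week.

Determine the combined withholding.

£1279.59

Regional Income Tax: taxable = £5400.00 − 2×£173.00 = £5054.00
  £371.95 + 19.21% × (£5054.00 − £3500.00) = £371.95 + 19.21% × £1554.00 = £670.47
Long-Term Care Levy: 6% × £5400.00 = £324.00
Retirement Security Contribution: 5.28% × £5400.00 = £285.12
Total: £670.47 + £324.00 + £285.12 = £1279.59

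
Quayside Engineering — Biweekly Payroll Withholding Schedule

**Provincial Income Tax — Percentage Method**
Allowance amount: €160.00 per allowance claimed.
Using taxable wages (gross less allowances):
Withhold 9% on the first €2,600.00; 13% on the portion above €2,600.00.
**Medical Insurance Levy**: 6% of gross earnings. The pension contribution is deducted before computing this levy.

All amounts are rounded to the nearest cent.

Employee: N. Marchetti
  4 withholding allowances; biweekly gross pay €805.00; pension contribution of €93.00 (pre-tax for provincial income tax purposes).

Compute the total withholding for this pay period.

Provincial Income Tax: taxable = €805.00 − €93.00 − 4×€160.00 = €72.00
  9% × €72.00 = €6.48
Medical Insurance Levy: 6% × €712.00 = €42.72
Total: €6.48 + €42.72 = €49.20

€49.20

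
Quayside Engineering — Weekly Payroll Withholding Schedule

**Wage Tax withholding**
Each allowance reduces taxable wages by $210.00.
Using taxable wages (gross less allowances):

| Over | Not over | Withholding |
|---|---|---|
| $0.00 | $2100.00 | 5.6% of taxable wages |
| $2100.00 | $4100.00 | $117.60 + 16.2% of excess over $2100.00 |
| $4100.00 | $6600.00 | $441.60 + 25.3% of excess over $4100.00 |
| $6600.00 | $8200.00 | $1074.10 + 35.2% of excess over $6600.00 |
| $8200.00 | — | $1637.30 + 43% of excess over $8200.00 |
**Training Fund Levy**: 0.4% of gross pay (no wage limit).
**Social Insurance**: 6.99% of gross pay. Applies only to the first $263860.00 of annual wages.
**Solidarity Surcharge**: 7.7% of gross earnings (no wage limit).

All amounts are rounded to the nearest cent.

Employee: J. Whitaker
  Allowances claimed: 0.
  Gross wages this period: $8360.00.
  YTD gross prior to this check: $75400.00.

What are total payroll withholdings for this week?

$2967.62

Wage Tax: taxable = $8360.00
  $1637.30 + 43% × ($8360.00 − $8200.00) = $1637.30 + 43% × $160.00 = $1706.10
Training Fund Levy: 0.4% × $8360.00 = $33.44
Social Insurance: 6.99% × $8360.00 = $584.36
Solidarity Surcharge: 7.7% × $8360.00 = $643.72
Total: $1706.10 + $33.44 + $584.36 + $643.72 = $2967.62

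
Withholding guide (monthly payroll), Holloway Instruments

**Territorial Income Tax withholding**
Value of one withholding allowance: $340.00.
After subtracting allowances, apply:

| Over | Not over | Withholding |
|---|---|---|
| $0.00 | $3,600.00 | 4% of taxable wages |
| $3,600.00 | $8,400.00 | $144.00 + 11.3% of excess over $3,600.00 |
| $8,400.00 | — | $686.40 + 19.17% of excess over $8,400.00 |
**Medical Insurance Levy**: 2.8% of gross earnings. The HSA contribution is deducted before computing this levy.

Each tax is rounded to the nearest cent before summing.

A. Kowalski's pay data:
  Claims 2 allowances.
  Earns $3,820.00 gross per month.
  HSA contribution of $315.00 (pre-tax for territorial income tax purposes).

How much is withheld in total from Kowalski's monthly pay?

$211.14

Territorial Income Tax: taxable = $3,820.00 − $315.00 − 2×$340.00 = $2,825.00
  4% × $2,825.00 = $113.00
Medical Insurance Levy: 2.8% × $3,505.00 = $98.14
Total: $113.00 + $98.14 = $211.14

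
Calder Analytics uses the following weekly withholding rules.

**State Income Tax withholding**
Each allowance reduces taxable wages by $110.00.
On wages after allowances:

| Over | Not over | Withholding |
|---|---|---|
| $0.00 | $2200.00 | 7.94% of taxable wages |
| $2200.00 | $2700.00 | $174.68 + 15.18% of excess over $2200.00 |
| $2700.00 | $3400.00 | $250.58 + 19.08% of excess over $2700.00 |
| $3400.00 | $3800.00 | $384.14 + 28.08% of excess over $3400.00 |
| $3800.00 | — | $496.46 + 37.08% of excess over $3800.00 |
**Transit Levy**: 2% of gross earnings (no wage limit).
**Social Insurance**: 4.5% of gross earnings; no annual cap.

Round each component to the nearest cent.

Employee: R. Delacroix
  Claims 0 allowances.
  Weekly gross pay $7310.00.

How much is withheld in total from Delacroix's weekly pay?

State Income Tax: taxable = $7310.00
  $496.46 + 37.08% × ($7310.00 − $3800.00) = $496.46 + 37.08% × $3510.00 = $1797.97
Transit Levy: 2% × $7310.00 = $146.20
Social Insurance: 4.5% × $7310.00 = $328.95
Total: $1797.97 + $146.20 + $328.95 = $2273.12

$2273.12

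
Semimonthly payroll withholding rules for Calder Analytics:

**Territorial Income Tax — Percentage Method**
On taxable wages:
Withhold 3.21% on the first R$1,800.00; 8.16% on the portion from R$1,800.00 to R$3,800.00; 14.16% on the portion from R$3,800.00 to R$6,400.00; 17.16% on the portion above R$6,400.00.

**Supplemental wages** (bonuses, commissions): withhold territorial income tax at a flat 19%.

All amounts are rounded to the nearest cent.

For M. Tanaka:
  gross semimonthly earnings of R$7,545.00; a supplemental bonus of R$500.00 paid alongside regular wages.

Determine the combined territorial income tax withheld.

Territorial Income Tax: taxable = R$7,545.00
  R$589.14 + 17.16% × (R$7,545.00 − R$6,400.00) = R$589.14 + 17.16% × R$1,145.00 = R$785.62
Supplemental (19% flat on bonus): 19% × R$500.00 = R$95.00
Total territorial income tax: R$785.62 + R$95.00 = R$880.62

R$880.62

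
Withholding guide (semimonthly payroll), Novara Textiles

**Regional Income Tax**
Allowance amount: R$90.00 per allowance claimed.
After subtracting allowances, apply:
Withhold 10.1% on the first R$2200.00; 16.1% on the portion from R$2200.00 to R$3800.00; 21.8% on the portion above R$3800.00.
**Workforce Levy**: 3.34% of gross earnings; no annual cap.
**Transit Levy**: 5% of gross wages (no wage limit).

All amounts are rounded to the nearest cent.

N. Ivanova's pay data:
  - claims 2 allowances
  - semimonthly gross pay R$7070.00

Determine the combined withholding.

R$1743.06

Regional Income Tax: taxable = R$7070.00 − 2×R$90.00 = R$6890.00
  R$479.80 + 21.8% × (R$6890.00 − R$3800.00) = R$479.80 + 21.8% × R$3090.00 = R$1153.42
Workforce Levy: 3.34% × R$7070.00 = R$236.14
Transit Levy: 5% × R$7070.00 = R$353.50
Total: R$1153.42 + R$236.14 + R$353.50 = R$1743.06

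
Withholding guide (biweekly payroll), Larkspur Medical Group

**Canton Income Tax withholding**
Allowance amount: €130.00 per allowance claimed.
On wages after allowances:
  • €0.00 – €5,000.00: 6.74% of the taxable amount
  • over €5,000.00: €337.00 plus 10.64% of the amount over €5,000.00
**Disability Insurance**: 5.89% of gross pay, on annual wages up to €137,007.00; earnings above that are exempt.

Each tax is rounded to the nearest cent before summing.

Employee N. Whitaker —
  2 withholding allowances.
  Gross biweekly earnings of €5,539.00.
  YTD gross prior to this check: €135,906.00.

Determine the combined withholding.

Canton Income Tax: taxable = €5,539.00 − 2×€130.00 = €5,279.00
  €337.00 + 10.64% × (€5,279.00 − €5,000.00) = €337.00 + 10.64% × €279.00 = €366.69
Disability Insurance: cap €137,007.00 − YTD €135,906.00 = €1,101.00 subject; 5.89% × €1,101.00 = €64.85
Total: €366.69 + €64.85 = €431.54

€431.54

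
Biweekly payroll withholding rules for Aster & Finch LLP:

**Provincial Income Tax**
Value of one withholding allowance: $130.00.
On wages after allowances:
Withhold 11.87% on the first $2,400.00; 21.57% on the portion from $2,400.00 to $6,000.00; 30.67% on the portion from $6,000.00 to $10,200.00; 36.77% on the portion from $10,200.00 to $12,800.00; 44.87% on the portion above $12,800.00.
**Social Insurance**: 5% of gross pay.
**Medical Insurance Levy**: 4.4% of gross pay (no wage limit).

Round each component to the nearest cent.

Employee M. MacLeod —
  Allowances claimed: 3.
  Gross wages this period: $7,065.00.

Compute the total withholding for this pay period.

Provincial Income Tax: taxable = $7,065.00 − 3×$130.00 = $6,675.00
  $1,061.40 + 30.67% × ($6,675.00 − $6,000.00) = $1,061.40 + 30.67% × $675.00 = $1,268.42
Social Insurance: 5% × $7,065.00 = $353.25
Medical Insurance Levy: 4.4% × $7,065.00 = $310.86
Total: $1,268.42 + $353.25 + $310.86 = $1,932.53

$1,932.53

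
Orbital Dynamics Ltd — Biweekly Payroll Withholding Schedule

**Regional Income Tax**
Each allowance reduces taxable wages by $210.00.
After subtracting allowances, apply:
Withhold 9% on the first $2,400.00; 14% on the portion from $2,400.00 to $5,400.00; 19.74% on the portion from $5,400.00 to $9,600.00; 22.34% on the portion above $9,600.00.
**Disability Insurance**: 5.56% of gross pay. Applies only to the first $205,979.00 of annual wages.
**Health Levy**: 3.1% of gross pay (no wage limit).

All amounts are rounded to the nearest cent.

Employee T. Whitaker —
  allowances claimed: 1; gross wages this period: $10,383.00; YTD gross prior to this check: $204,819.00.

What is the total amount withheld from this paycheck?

Regional Income Tax: taxable = $10,383.00 − 1×$210.00 = $10,173.00
  $1,465.08 + 22.34% × ($10,173.00 − $9,600.00) = $1,465.08 + 22.34% × $573.00 = $1,593.09
Disability Insurance: cap $205,979.00 − YTD $204,819.00 = $1,160.00 subject; 5.56% × $1,160.00 = $64.50
Health Levy: 3.1% × $10,383.00 = $321.87
Total: $1,593.09 + $64.50 + $321.87 = $1,979.46

$1,979.46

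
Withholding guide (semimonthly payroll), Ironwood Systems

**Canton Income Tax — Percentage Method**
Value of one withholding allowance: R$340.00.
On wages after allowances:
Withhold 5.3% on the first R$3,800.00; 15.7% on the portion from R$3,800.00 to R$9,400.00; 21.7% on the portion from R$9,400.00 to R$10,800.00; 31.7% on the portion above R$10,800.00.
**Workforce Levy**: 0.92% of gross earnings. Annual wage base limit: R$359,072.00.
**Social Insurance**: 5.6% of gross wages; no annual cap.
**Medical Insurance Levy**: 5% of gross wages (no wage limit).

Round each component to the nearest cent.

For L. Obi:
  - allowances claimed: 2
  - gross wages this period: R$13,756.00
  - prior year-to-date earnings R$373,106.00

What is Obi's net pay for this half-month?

R$10,191.97

Canton Income Tax: taxable = R$13,756.00 − 2×R$340.00 = R$13,076.00
  R$1,384.40 + 31.7% × (R$13,076.00 − R$10,800.00) = R$1,384.40 + 31.7% × R$2,276.00 = R$2,105.89
Workforce Levy: YTD R$373,106.00 ≥ cap R$359,072.00 → R$0.00
Social Insurance: 5.6% × R$13,756.00 = R$770.34
Medical Insurance Levy: 5% × R$13,756.00 = R$687.80
Total withheld: R$2,105.89 + R$0.00 + R$770.34 + R$687.80 = R$3,564.03
Net pay: R$13,756.00 − R$3,564.03 = R$10,191.97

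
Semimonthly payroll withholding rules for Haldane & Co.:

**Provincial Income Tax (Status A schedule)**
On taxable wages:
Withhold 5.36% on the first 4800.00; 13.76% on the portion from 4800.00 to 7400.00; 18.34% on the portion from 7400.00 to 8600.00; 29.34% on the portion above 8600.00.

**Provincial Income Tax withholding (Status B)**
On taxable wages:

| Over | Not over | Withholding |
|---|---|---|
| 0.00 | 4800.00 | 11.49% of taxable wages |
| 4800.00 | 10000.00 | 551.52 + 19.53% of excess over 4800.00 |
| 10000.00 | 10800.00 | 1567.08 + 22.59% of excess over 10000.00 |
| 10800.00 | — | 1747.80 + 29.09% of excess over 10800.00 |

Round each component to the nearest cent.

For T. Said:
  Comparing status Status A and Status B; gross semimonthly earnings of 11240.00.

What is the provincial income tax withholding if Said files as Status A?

1609.70

Provincial Income Tax (Status A): taxable = 11240.00
  835.12 + 29.34% × (11240.00 − 8600.00) = 835.12 + 29.34% × 2640.00 = 1609.70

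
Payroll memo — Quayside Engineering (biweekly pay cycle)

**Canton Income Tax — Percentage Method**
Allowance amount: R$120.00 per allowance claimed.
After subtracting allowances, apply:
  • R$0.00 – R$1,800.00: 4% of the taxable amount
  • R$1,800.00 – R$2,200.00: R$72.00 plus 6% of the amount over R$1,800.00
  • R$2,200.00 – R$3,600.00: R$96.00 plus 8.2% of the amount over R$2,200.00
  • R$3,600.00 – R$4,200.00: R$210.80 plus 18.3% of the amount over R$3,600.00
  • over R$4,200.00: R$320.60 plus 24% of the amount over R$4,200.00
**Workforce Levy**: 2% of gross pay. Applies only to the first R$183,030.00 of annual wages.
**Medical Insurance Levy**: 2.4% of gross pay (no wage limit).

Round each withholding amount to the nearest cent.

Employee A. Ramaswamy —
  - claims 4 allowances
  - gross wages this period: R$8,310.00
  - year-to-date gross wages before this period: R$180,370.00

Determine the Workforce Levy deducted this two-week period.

R$53.20

Workforce Levy: cap R$183,030.00 − YTD R$180,370.00 = R$2,660.00 subject; 2% × R$2,660.00 = R$53.20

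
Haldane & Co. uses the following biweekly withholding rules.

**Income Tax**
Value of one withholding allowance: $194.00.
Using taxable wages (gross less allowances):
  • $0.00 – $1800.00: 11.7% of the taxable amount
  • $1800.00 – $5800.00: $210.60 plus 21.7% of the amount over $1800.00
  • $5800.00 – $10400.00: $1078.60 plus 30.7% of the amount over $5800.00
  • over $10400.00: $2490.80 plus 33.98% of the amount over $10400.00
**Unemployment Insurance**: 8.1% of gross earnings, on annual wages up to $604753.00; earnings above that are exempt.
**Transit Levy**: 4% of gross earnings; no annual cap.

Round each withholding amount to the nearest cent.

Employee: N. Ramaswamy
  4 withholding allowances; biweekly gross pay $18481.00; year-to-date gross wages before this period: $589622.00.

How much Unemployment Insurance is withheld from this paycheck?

Unemployment Insurance: cap $604753.00 − YTD $589622.00 = $15131.00 subject; 8.1% × $15131.00 = $1225.61

$1225.61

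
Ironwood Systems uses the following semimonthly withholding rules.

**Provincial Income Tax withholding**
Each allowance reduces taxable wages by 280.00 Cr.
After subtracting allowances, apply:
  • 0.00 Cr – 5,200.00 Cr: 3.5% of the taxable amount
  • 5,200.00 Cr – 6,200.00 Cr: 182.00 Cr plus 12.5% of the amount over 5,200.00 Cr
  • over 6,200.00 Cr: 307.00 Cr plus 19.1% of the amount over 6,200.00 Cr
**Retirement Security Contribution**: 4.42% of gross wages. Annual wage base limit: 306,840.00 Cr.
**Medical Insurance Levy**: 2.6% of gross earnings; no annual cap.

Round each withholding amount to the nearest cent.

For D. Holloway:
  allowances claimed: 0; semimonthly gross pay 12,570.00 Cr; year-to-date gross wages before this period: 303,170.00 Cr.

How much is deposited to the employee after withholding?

Provincial Income Tax: taxable = 12,570.00 Cr
  307.00 Cr + 19.1% × (12,570.00 Cr − 6,200.00 Cr) = 307.00 Cr + 19.1% × 6,370.00 Cr = 1,523.67 Cr
Retirement Security Contribution: cap 306,840.00 Cr − YTD 303,170.00 Cr = 3,670.00 Cr subject; 4.42% × 3,670.00 Cr = 162.21 Cr
Medical Insurance Levy: 2.6% × 12,570.00 Cr = 326.82 Cr
Total withheld: 1,523.67 Cr + 162.21 Cr + 326.82 Cr = 2,012.70 Cr
Net pay: 12,570.00 Cr − 2,012.70 Cr = 10,557.30 Cr

10,557.30 Cr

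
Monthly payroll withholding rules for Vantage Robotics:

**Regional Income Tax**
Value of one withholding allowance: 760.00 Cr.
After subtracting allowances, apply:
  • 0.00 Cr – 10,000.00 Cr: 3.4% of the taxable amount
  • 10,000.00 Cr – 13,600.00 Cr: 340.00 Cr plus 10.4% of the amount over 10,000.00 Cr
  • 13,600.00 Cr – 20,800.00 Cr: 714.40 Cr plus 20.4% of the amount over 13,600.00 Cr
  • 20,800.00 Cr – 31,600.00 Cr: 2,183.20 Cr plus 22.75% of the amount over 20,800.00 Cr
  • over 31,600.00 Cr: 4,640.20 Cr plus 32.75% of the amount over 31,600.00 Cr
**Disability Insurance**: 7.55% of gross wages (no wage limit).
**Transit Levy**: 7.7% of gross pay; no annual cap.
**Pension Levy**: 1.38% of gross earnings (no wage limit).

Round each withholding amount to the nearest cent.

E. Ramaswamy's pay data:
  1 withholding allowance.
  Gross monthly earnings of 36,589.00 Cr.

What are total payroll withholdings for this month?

12,109.95 Cr

Regional Income Tax: taxable = 36,589.00 Cr − 1×760.00 Cr = 35,829.00 Cr
  4,640.20 Cr + 32.75% × (35,829.00 Cr − 31,600.00 Cr) = 4,640.20 Cr + 32.75% × 4,229.00 Cr = 6,025.20 Cr
Disability Insurance: 7.55% × 36,589.00 Cr = 2,762.47 Cr
Transit Levy: 7.7% × 36,589.00 Cr = 2,817.35 Cr
Pension Levy: 1.38% × 36,589.00 Cr = 504.93 Cr
Total: 6,025.20 Cr + 2,762.47 Cr + 2,817.35 Cr + 504.93 Cr = 12,109.95 Cr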